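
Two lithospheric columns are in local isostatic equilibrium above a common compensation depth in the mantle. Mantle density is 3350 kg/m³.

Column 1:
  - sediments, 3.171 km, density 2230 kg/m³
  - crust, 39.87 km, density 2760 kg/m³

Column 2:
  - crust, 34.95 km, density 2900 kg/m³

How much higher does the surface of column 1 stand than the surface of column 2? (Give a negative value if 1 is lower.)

3.39 km

For any compensation level in the mantle, the mantle terms cancel and isostasy reduces to e = (Σt_1 − Σt_2) − (Σ(ρt)_1 − Σ(ρt)_2) / ρ_m.
Σt_1 = 43.041 km; Σt_2 = 34.95 km; Σ(ρt)_1 = 117112.53; Σ(ρt)_2 = 101355 (in km·kg/m³).
e = (43.041 − 34.95) − (117112.53 − 101355) / 3350 = 3.39 km.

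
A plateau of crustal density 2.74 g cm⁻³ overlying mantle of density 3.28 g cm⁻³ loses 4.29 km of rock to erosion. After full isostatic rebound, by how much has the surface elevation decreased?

0.706 km

Rebound u = e ρ_c/ρ_m = 4.29 km × 2.74/3.28 = 3.584 km.
Net surface drop = e − u = 4.29 km − 3.584 km = e (ρ_m − ρ_c)/ρ_m = 0.706 km.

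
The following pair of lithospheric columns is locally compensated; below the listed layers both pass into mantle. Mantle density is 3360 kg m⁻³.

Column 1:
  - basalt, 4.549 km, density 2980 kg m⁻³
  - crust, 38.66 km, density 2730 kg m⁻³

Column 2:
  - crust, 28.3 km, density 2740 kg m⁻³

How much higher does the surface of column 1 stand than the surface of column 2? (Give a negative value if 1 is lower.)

2.54 km

For any compensation level in the mantle, the mantle terms cancel and isostasy reduces to e = (Σt_1 − Σt_2) − (Σ(ρt)_1 − Σ(ρt)_2) / ρ_m.
Σt_1 = 43.209 km; Σt_2 = 28.3 km; Σ(ρt)_1 = 119097.82; Σ(ρt)_2 = 77542 (in km·kg m⁻³).
e = (43.209 − 28.3) − (119097.82 − 77542) / 3360 = 2.54 km.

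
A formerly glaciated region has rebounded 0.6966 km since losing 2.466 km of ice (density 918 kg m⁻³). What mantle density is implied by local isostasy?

ρ_m = ρ_ice t / u = 918 × 2.466 km/0.6966 km = 3250 kg m⁻³.

3250 kg m⁻³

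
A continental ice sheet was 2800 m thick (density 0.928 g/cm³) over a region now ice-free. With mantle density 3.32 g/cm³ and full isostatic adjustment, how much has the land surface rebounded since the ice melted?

783 m

Removing the load lets mantle flow back in; uplift u satisfies ρ_ice t = ρ_m u.
u = t ρ_ice/ρ_m = 2800 m × 0.928/3.32 = 783 m.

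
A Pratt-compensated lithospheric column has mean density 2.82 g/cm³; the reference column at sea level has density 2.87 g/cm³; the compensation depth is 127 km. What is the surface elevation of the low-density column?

ρ_ref D = ρ (D + h) → h = D (ρ_ref − ρ)/ρ.
h = 127 km × (2.87 − 2.82)/2.82 = 2.25 km.

2.25 km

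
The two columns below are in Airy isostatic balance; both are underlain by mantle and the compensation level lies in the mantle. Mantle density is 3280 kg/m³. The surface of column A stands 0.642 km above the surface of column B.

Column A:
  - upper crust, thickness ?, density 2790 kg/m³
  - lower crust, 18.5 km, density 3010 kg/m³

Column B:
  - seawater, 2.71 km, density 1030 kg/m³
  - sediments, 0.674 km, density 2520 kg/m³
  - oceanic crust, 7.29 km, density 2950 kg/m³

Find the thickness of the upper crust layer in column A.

Take the compensation level at the base of the deeper column (depth z_c below the surface of column A) and equate Σ ρ_i t_i down to z_c; mantle fills any gap and the z_c terms cancel.
Column A: x×2790 + 18.5×3010 + (z_c − 18.5 − x)×3280
Column B: 0.642×0 + 2.71×1030 + 0.674×2520 + 7.29×2950 + (z_c − 0.642 − 10.674)×3280
The z_c×3280 term appears on both sides and cancels. Collect the known terms of each column as K = Σ(ρt)_known − 3280 × (depth of known layers): K_A = 55685 − 3280×18.5 = −4995; K_B = 25995.28 − 3280×(0.642 + 10.674) = −11121.2.
Balance: K_A − x×(3280 − 2790) = K_B, so x = (K_A − K_B)/(3280 − 2790) = 6126.2/490 = 12.5 km.

12.5 km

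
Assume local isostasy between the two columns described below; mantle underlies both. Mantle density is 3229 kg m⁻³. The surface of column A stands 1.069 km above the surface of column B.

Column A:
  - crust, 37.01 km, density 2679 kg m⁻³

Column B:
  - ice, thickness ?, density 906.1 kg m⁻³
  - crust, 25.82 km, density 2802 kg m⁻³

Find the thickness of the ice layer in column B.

2.53 km

Take the compensation level at the base of the deeper column (depth z_c below the surface of column A) and equate Σ ρ_i t_i down to z_c; mantle fills any gap and the z_c terms cancel.
Column A: 37.01×2679 + (z_c − 37.01)×3229
Column B: 1.069×0 + x×906.1 + 25.82×2802 + (z_c − 1.069 − 25.82 − x)×3229
The z_c×3229 term appears on both sides and cancels. Collect the known terms of each column as K = Σ(ρt)_known − 3229 × (depth of known layers): K_A = 99149.79 − 3229×37.01 = −20355.5; K_B = 72347.64 − 3229×(1.069 + 25.82) = −14476.941.
Balance: K_A = K_B − x×(3229 − 906.1), so x = (K_B − K_A)/(3229 − 906.1) = 5878.56/2322.9 = 2.53 km.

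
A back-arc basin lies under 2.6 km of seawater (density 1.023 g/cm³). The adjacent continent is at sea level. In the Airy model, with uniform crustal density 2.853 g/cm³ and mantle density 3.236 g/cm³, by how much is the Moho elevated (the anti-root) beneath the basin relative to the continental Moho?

Balancing pressure at the compensation depth: replacing crust with seawater at the top is compensated by replacing crust with mantle at the base: d (ρ_c − ρ_w) = a (ρ_m − ρ_c).
a = d (ρ_c − ρ_w)/(ρ_m − ρ_c) = 2.6 km × 1.83/0.383 = 12.4 km.

12.4 km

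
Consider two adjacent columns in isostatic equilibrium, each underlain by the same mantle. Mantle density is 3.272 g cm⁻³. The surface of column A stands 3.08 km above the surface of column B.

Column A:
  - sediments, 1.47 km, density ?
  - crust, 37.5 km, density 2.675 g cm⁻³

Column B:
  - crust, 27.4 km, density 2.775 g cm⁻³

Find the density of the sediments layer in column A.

2.38 g cm⁻³

Take the compensation level at the base of the deeper column (depth z_c below the surface of column A) and equate Σ ρ_i t_i down to z_c; mantle fills any gap and the z_c terms cancel.
Column A: 1.47×ρ + 37.5×2.675 + (z_c − 38.97)×3.272
Column B: 3.08×0 + 27.4×2.775 + (z_c − 3.08 − 27.4)×3.272
The z_c×3.272 term appears on both sides and cancels. Collect the known terms of each column as K = Σ(ρt)_known − 3.272 × (depth of known layers): K_A = 100.3125 − 3.272×38.97 = −27.19734; K_B = 76.035 − 3.272×(3.08 + 27.4) = −23.69556.
Balance: K_A + 1.47×ρ = K_B, so ρ = (K_B − K_A)/1.47 = 3.50178/1.47 = 2.38 g cm⁻³.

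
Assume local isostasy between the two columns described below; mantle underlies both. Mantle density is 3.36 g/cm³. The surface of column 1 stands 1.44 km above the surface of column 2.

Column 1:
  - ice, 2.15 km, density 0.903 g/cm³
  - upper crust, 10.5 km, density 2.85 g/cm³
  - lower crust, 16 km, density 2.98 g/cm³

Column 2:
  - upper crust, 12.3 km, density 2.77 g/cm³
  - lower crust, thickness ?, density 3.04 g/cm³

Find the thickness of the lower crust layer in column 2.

14.4 km

Take the compensation level at the base of the deeper column (depth z_c below the surface of column 1) and equate Σ ρ_i t_i down to z_c; mantle fills any gap and the z_c terms cancel.
Column 1: 2.15×0.903 + 10.5×2.85 + 16×2.98 + (z_c − 28.65)×3.36
Column 2: 1.44×0 + 12.3×2.77 + x×3.04 + (z_c − 1.44 − 12.3 − x)×3.36
The z_c×3.36 term appears on both sides and cancels. Collect the known terms of each column as K = Σ(ρt)_known − 3.36 × (depth of known layers): K_1 = 79.54645 − 3.36×28.65 = −16.71755; K_2 = 34.071 − 3.36×(1.44 + 12.3) = −12.0954.
Balance: K_1 = K_2 − x×(3.36 − 3.04), so x = (K_2 − K_1)/(3.36 − 3.04) = 4.62215/0.32 = 14.4 km.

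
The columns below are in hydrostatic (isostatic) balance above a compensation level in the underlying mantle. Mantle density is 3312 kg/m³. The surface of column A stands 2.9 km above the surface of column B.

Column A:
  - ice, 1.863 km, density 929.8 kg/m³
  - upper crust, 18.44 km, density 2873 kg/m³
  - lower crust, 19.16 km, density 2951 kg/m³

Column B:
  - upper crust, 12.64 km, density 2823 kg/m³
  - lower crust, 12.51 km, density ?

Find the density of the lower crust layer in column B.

3020 kg/m³

Take the compensation level at the base of the deeper column (depth z_c below the surface of column A) and equate Σ ρ_i t_i down to z_c; mantle fills any gap and the z_c terms cancel.
Column A: 1.863×929.8 + 18.44×2873 + 19.16×2951 + (z_c − 39.463)×3312
Column B: 2.9×0 + 12.64×2823 + 12.51×ρ + (z_c − 2.9 − 25.15)×3312
The z_c×3312 term appears on both sides and cancels. Collect the known terms of each column as K = Σ(ρt)_known − 3312 × (depth of known layers): K_A = 111251.497 − 3312×39.463 = −19449.9586; K_B = 35682.72 − 3312×(2.9 + 25.15) = −57218.88.
Balance: K_A = K_B + 12.51×ρ, so ρ = (K_A − K_B)/12.51 = 37768.9/12.51 = 3020 kg/m³.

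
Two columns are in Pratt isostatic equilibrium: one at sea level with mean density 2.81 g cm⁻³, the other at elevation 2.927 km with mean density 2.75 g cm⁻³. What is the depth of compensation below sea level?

ρ_ref D = ρ (D + h) → D (ρ_ref − ρ) = ρ h.
D = ρ h/(ρ_ref − ρ) = 2.75 × 2.927 km/(2.81 − 2.75) = 134 km.

134 km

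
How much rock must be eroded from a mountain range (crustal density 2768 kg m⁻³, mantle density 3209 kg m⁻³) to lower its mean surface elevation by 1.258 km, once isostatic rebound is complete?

Net drop Δ = e − u = e − e ρ_c/ρ_m = e (ρ_m − ρ_c)/ρ_m.
e = Δ ρ_m/(ρ_m − ρ_c) = 1.258 km × 3209/441 = 9.15 km.

9.15 km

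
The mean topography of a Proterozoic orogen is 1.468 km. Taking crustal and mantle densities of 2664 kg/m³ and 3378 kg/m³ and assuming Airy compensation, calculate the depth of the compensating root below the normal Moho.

For local isostatic compensation: the weight of the topography is balanced by the buoyancy of the root, ρ_c h = (ρ_m − ρ_c) r.
r = h · ρ_c / (ρ_m − ρ_c) = 1.468 km × 2664 / (3378 − 2664) = 5.48 km.

5.48 km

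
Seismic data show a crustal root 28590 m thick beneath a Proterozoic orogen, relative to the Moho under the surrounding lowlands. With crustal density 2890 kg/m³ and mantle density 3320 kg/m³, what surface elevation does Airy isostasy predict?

In Airy isostatic equilibrium: ρ_c h = (ρ_m − ρ_c) r.
h = r (ρ_m − ρ_c) / ρ_c = 28590 m × (3320 − 2890) / 2890 = 4250 m.

4250 m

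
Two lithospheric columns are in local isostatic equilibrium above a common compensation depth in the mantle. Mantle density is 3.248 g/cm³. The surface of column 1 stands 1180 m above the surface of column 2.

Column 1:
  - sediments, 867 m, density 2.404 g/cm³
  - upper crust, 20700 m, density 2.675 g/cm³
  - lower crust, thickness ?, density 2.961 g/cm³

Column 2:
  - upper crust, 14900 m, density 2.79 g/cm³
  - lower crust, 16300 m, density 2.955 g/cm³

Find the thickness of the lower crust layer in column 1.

9900 m

Take the compensation level at the base of the deeper column (depth z_c below the surface of column 1) and equate Σ ρ_i t_i down to z_c; mantle fills any gap and the z_c terms cancel.
Column 1: 867×2.404 + 20700×2.675 + x×2.961 + (z_c − 21567 − x)×3.248
Column 2: 1180×0 + 14900×2.79 + 16300×2.955 + (z_c − 1180 − 31200)×3.248
The z_c×3.248 term appears on both sides and cancels. Collect the known terms of each column as K = Σ(ρt)_known − 3.248 × (depth of known layers): K_1 = 57456.768 − 3.248×21567 = −12592.848; K_2 = 89737.5 − 3.248×(1180 + 31200) = −15432.74.
Balance: K_1 − x×(3.248 − 2.961) = K_2, so x = (K_1 − K_2)/(3.248 − 2.961) = 2839.89/0.287 = 9900 m.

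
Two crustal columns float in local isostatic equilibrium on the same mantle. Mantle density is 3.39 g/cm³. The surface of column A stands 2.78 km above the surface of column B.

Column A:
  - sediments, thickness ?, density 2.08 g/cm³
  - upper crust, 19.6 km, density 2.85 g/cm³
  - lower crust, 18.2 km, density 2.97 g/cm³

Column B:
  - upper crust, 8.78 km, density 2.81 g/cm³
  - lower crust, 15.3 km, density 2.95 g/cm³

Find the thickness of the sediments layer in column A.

Take the compensation level at the base of the deeper column (depth z_c below the surface of column A) and equate Σ ρ_i t_i down to z_c; mantle fills any gap and the z_c terms cancel.
Column A: x×2.08 + 19.6×2.85 + 18.2×2.97 + (z_c − 37.8 − x)×3.39
Column B: 2.78×0 + 8.78×2.81 + 15.3×2.95 + (z_c − 2.78 − 24.08)×3.39
The z_c×3.39 term appears on both sides and cancels. Collect the known terms of each column as K = Σ(ρt)_known − 3.39 × (depth of known layers): K_A = 109.914 − 3.39×37.8 = −18.228; K_B = 69.8068 − 3.39×(2.78 + 24.08) = −21.2486.
Balance: K_A − x×(3.39 − 2.08) = K_B, so x = (K_A − K_B)/(3.39 − 2.08) = 3.0206/1.31 = 2.31 km.

2.31 km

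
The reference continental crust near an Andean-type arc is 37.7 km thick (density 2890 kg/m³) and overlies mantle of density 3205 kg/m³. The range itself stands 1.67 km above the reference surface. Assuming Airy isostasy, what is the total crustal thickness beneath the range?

Root depth r = h ρ_c / (ρ_m − ρ_c) = 1.67 km × 2890 / 315 = 15.32 km.
Total thickness = T + h + r = 37.7 km + 1.67 km + 15.32 km = 54.7 km.

54.7 km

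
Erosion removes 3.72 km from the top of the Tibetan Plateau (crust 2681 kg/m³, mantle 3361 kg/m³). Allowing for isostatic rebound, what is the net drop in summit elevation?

Rebound u = e ρ_c/ρ_m = 3.72 km × 2681/3361 = 2.967 km.
Net surface drop = e − u = 3.72 km − 2.967 km = e (ρ_m − ρ_c)/ρ_m = 0.753 km.

0.753 km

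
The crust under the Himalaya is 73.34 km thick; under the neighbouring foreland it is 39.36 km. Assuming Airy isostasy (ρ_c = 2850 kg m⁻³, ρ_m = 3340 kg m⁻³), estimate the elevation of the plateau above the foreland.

4.99 km

Excess crust Δ = 73.34 km − 39.36 km = 33.98 km, split between elevation h and root r with h + r = Δ.
Airy balance ρ_c h = (ρ_m − ρ_c) r gives r = h ρ_c/(ρ_m − ρ_c), so h (1 + ρ_c/(ρ_m − ρ_c)) = Δ, i.e. h = Δ (ρ_m − ρ_c)/ρ_m.
h = 33.98 km × 490/3340 = 4.99 km.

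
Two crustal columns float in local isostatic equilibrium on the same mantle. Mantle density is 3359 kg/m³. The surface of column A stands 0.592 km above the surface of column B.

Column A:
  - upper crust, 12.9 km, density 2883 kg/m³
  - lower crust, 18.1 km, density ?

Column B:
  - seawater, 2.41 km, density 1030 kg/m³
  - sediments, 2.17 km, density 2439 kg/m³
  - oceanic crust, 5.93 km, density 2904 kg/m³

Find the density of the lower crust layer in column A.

Take the compensation level at the base of the deeper column (depth z_c below the surface of column A) and equate Σ ρ_i t_i down to z_c; mantle fills any gap and the z_c terms cancel.
Column A: 12.9×2883 + 18.1×ρ + (z_c − 31)×3359
Column B: 0.592×0 + 2.41×1030 + 2.17×2439 + 5.93×2904 + (z_c − 0.592 − 10.51)×3359
The z_c×3359 term appears on both sides and cancels. Collect the known terms of each column as K = Σ(ρt)_known − 3359 × (depth of known layers): K_A = 37190.7 − 3359×31 = −66938.3; K_B = 24995.65 − 3359×(0.592 + 10.51) = −12295.968.
Balance: K_A + 18.1×ρ = K_B, so ρ = (K_B − K_A)/18.1 = 54642.3/18.1 = 3020 kg/m³.

3020 kg/m³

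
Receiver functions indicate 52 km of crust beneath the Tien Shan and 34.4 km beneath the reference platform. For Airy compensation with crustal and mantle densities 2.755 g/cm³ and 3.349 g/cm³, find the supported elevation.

3.12 km

Excess crust Δ = 52 km − 34.4 km = 17.6 km, split between elevation h and root r with h + r = Δ.
Airy balance ρ_c h = (ρ_m − ρ_c) r gives r = h ρ_c/(ρ_m − ρ_c), so h (1 + ρ_c/(ρ_m − ρ_c)) = Δ, i.e. h = Δ (ρ_m − ρ_c)/ρ_m.
h = 17.6 km × 0.594/3.349 = 3.12 km.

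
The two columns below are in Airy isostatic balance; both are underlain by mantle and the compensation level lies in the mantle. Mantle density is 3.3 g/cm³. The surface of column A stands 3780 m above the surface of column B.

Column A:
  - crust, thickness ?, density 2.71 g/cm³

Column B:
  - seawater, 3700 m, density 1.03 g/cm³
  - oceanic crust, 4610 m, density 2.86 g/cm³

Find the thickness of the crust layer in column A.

38800 m

Take the compensation level at the base of the deeper column (depth z_c below the surface of column A) and equate Σ ρ_i t_i down to z_c; mantle fills any gap and the z_c terms cancel.
Column A: x×2.71 + (z_c − 0 − x)×3.3
Column B: 3780×0 + 3700×1.03 + 4610×2.86 + (z_c − 3780 − 8310)×3.3
The z_c×3.3 term appears on both sides and cancels. Collect the known terms of each column as K = Σ(ρt)_known − 3.3 × (depth of known layers): K_A = 0 − 3.3×0 = 0; K_B = 16995.6 − 3.3×(3780 + 8310) = −22901.4.
Balance: K_A − x×(3.3 − 2.71) = K_B, so x = (K_A − K_B)/(3.3 − 2.71) = 22901.4/0.59 = 38800 m.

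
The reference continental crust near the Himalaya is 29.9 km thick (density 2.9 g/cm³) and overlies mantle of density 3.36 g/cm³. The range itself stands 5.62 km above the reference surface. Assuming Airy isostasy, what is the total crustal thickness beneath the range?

Root depth r = h ρ_c / (ρ_m − ρ_c) = 5.62 km × 2.9 / 0.46 = 35.43 km.
Total thickness = T + h + r = 29.9 km + 5.62 km + 35.43 km = 71 km.

71 km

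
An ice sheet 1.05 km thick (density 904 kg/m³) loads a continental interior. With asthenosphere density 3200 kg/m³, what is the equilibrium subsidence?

0.297 km

Equating mass per unit area of the two columns: the ice load ρ_ice t is balanced by mantle displaced below, ρ_m s.
s = t ρ_ice / ρ_m = 1.05 km × 904/3200 = 0.297 km.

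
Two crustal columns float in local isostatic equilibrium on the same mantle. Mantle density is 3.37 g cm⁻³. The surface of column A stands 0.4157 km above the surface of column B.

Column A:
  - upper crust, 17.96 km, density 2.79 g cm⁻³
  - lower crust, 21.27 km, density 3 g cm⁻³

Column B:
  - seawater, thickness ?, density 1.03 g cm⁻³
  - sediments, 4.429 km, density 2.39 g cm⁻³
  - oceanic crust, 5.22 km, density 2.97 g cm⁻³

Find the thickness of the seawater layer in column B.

4.47 km

Take the compensation level at the base of the deeper column (depth z_c below the surface of column A) and equate Σ ρ_i t_i down to z_c; mantle fills any gap and the z_c terms cancel.
Column A: 17.96×2.79 + 21.27×3 + (z_c − 39.23)×3.37
Column B: 0.4157×0 + x×1.03 + 4.429×2.39 + 5.22×2.97 + (z_c − 0.4157 − 9.649 − x)×3.37
The z_c×3.37 term appears on both sides and cancels. Collect the known terms of each column as K = Σ(ρt)_known − 3.37 × (depth of known layers): K_A = 113.9184 − 3.37×39.23 = −18.2867; K_B = 26.08871 − 3.37×(0.4157 + 9.649) = −7.829329.
Balance: K_A = K_B − x×(3.37 − 1.03), so x = (K_B − K_A)/(3.37 − 1.03) = 10.4574/2.34 = 4.47 km.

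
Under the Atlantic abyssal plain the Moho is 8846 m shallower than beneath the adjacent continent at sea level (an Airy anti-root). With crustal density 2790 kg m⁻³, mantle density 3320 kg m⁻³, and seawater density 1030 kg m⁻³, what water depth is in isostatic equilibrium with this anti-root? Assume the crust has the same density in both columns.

2660 m

Replacing a thickness d of crust by seawater at the top must be balanced by replacing crust with mantle at the base: d (ρ_c − ρ_w) = a (ρ_m − ρ_c).
d = a (ρ_m − ρ_c)/(ρ_c − ρ_w) = 8846 m × 530/1760 = 2660 m.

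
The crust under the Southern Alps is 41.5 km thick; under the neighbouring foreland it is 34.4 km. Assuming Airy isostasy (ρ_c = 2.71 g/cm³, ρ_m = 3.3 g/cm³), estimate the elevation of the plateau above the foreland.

1.27 km

Excess crust Δ = 41.5 km − 34.4 km = 7.1 km, split between elevation h and root r with h + r = Δ.
Airy balance ρ_c h = (ρ_m − ρ_c) r gives r = h ρ_c/(ρ_m − ρ_c), so h (1 + ρ_c/(ρ_m − ρ_c)) = Δ, i.e. h = Δ (ρ_m − ρ_c)/ρ_m.
h = 7.1 km × 0.59/3.3 = 1.27 km.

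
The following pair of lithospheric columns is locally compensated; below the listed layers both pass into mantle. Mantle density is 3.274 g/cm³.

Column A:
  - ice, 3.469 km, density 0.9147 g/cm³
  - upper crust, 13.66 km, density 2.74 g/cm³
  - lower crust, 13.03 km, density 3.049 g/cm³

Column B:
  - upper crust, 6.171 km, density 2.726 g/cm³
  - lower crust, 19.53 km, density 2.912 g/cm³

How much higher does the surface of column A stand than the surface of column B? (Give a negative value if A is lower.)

For any compensation level in the mantle, the mantle terms cancel and isostasy reduces to e = (Σt_A − Σt_B) − (Σ(ρt)_A − Σ(ρt)_B) / ρ_m.
Σt_A = 30.159 km; Σt_B = 25.701 km; Σ(ρt)_A = 80.3299643; Σ(ρt)_B = 73.693506 (in km·g/cm³).
e = (30.159 − 25.701) − (80.3299643 − 73.693506) / 3.274 = 2.43 km.

2.43 km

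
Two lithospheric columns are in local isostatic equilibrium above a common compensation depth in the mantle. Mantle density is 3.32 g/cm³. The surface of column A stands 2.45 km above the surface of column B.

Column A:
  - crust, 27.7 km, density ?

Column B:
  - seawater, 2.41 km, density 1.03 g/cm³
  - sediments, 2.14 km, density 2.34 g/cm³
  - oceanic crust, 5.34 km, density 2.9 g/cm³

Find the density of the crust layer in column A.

Take the compensation level at the base of the deeper column (depth z_c below the surface of column A) and equate Σ ρ_i t_i down to z_c; mantle fills any gap and the z_c terms cancel.
Column A: 27.7×ρ + (z_c − 27.7)×3.32
Column B: 2.45×0 + 2.41×1.03 + 2.14×2.34 + 5.34×2.9 + (z_c − 2.45 − 9.89)×3.32
The z_c×3.32 term appears on both sides and cancels. Collect the known terms of each column as K = Σ(ρt)_known − 3.32 × (depth of known layers): K_A = 0 − 3.32×27.7 = −91.964; K_B = 22.9759 − 3.32×(2.45 + 9.89) = −17.9929.
Balance: K_A + 27.7×ρ = K_B, so ρ = (K_B − K_A)/27.7 = 73.9711/27.7 = 2.67 g/cm³.

2.67 g/cm³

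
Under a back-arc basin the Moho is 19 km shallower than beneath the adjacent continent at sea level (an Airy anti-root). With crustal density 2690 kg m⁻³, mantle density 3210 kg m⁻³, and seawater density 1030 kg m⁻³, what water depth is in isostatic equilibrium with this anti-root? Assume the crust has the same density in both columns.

5.95 km

Replacing a thickness d of crust by seawater at the top must be balanced by replacing crust with mantle at the base: d (ρ_c − ρ_w) = a (ρ_m − ρ_c).
d = a (ρ_m − ρ_c)/(ρ_c − ρ_w) = 19 km × 520/1660 = 5.95 km.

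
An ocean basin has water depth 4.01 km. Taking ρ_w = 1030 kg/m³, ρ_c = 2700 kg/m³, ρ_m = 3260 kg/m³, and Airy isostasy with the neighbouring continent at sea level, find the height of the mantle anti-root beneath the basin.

12 km

For local isostatic compensation: replacing crust with seawater at the top is compensated by replacing crust with mantle at the base: d (ρ_c − ρ_w) = a (ρ_m − ρ_c).
a = d (ρ_c − ρ_w)/(ρ_m − ρ_c) = 4.01 km × 1670/560 = 12 km.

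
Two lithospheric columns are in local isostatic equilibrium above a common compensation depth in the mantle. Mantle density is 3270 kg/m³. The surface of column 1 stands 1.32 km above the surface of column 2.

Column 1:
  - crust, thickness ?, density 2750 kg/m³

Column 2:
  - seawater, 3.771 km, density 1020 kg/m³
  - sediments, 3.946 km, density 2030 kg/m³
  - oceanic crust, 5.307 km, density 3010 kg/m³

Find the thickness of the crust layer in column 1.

Take the compensation level at the base of the deeper column (depth z_c below the surface of column 1) and equate Σ ρ_i t_i down to z_c; mantle fills any gap and the z_c terms cancel.
Column 1: x×2750 + (z_c − 0 − x)×3270
Column 2: 1.32×0 + 3.771×1020 + 3.946×2030 + 5.307×3010 + (z_c − 1.32 − 13.024)×3270
The z_c×3270 term appears on both sides and cancels. Collect the known terms of each column as K = Σ(ρt)_known − 3270 × (depth of known layers): K_1 = 0 − 3270×0 = 0; K_2 = 27830.87 − 3270×(1.32 + 13.024) = −19074.01.
Balance: K_1 − x×(3270 − 2750) = K_2, so x = (K_1 − K_2)/(3270 − 2750) = 19074/520 = 36.7 km.

36.7 km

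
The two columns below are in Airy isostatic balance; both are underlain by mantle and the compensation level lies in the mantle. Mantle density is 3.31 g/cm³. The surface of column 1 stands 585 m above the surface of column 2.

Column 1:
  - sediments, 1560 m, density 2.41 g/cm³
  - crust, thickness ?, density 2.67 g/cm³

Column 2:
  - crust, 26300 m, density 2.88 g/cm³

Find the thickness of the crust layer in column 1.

18500 m

Take the compensation level at the base of the deeper column (depth z_c below the surface of column 1) and equate Σ ρ_i t_i down to z_c; mantle fills any gap and the z_c terms cancel.
Column 1: 1560×2.41 + x×2.67 + (z_c − 1560 − x)×3.31
Column 2: 585×0 + 26300×2.88 + (z_c − 585 − 26300)×3.31
The z_c×3.31 term appears on both sides and cancels. Collect the known terms of each column as K = Σ(ρt)_known − 3.31 × (depth of known layers): K_1 = 3759.6 − 3.31×1560 = −1404; K_2 = 75744 − 3.31×(585 + 26300) = −13245.35.
Balance: K_1 − x×(3.31 − 2.67) = K_2, so x = (K_1 − K_2)/(3.31 − 2.67) = 11841.4/0.64 = 18500 m.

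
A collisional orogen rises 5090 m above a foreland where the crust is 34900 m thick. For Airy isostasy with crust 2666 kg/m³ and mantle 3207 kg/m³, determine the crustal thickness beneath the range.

Root depth r = h ρ_c / (ρ_m − ρ_c) = 5090 m × 2666 / 541 = 25080 m.
Total thickness = T + h + r = 34900 m + 5090 m + 25080 m = 65100 m.

65100 m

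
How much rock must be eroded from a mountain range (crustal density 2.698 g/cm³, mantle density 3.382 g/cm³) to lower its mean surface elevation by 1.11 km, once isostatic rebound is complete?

Net drop Δ = e − u = e − e ρ_c/ρ_m = e (ρ_m − ρ_c)/ρ_m.
e = Δ ρ_m/(ρ_m − ρ_c) = 1.11 km × 3.382/0.684 = 5.49 km.

5.49 km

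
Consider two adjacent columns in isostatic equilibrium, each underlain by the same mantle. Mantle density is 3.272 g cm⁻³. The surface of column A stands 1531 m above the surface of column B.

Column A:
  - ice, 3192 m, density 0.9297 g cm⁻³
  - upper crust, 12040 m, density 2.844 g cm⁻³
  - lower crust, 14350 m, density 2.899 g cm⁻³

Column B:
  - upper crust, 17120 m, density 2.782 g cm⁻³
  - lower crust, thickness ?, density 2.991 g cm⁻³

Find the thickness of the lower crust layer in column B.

Take the compensation level at the base of the deeper column (depth z_c below the surface of column A) and equate Σ ρ_i t_i down to z_c; mantle fills any gap and the z_c terms cancel.
Column A: 3192×0.9297 + 12040×2.844 + 14350×2.899 + (z_c − 29582)×3.272
Column B: 1531×0 + 17120×2.782 + x×2.991 + (z_c − 1531 − 17120 − x)×3.272
The z_c×3.272 term appears on both sides and cancels. Collect the known terms of each column as K = Σ(ρt)_known − 3.272 × (depth of known layers): K_A = 78810.0124 − 3.272×29582 = −17982.2916; K_B = 47627.84 − 3.272×(1531 + 17120) = −13398.232.
Balance: K_A = K_B − x×(3.272 − 2.991), so x = (K_B − K_A)/(3.272 − 2.991) = 4584.06/0.281 = 16300 m.

16300 m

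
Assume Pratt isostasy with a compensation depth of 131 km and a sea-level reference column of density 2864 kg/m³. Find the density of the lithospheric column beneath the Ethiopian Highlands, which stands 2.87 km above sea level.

2800 kg/m³

Pratt balance: ρ_ref D = ρ (D + h).
ρ = ρ_ref D/(D + h) = 2864 × 131 km/(131 km + 2.87 km) = 2800 kg/m³.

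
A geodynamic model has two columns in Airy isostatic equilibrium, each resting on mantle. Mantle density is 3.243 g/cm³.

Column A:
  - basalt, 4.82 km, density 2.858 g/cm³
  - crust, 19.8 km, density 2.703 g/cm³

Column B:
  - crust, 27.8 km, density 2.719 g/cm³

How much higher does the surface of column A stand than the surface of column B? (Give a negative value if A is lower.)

For any compensation level in the mantle, the mantle terms cancel and isostasy reduces to e = (Σt_A − Σt_B) − (Σ(ρt)_A − Σ(ρt)_B) / ρ_m.
Σt_A = 24.62 km; Σt_B = 27.8 km; Σ(ρt)_A = 67.29496; Σ(ρt)_B = 75.5882 (in km·g/cm³).
e = (24.62 − 27.8) − (67.29496 − 75.5882) / 3.243 = −0.623 km.

−0.623 km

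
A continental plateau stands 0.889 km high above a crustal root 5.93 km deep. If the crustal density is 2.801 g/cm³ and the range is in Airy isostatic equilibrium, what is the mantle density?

Airy balance: ρ_c h = (ρ_m − ρ_c) r → ρ_m = ρ_c (1 + h/r).
ρ_m = 2.801 × (1 + 0.889 km/5.93 km) = 3.22 g/cm³.

3.22 g/cm³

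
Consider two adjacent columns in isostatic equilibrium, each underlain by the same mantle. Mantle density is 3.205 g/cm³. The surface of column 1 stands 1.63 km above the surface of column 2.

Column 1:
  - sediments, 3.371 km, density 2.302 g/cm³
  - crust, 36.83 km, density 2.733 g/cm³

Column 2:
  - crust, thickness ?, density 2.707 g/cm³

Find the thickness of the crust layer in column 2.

30.5 km

Take the compensation level at the base of the deeper column (depth z_c below the surface of column 1) and equate Σ ρ_i t_i down to z_c; mantle fills any gap and the z_c terms cancel.
Column 1: 3.371×2.302 + 36.83×2.733 + (z_c − 40.201)×3.205
Column 2: 1.63×0 + x×2.707 + (z_c − 1.63 − 0 − x)×3.205
The z_c×3.205 term appears on both sides and cancels. Collect the known terms of each column as K = Σ(ρt)_known − 3.205 × (depth of known layers): K_1 = 108.416432 − 3.205×40.201 = −20.427773; K_2 = 0 − 3.205×(1.63 + 0) = −5.22415.
Balance: K_1 = K_2 − x×(3.205 − 2.707), so x = (K_2 − K_1)/(3.205 − 2.707) = 15.2036/0.498 = 30.5 km.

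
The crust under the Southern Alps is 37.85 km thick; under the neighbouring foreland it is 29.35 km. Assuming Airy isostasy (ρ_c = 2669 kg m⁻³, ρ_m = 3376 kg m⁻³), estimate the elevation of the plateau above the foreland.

Excess crust Δ = 37.85 km − 29.35 km = 8.5 km, split between elevation h and root r with h + r = Δ.
Airy balance ρ_c h = (ρ_m − ρ_c) r gives r = h ρ_c/(ρ_m − ρ_c), so h (1 + ρ_c/(ρ_m − ρ_c)) = Δ, i.e. h = Δ (ρ_m − ρ_c)/ρ_m.
h = 8.5 km × 707/3376 = 1.78 km.

1.78 km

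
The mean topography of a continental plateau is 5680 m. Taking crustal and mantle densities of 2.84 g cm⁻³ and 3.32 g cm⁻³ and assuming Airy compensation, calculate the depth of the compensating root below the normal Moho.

Isostatic balance requires: the weight of the topography is balanced by the buoyancy of the root, ρ_c h = (ρ_m − ρ_c) r.
r = h · ρ_c / (ρ_m − ρ_c) = 5680 m × 2.84 / (3.32 − 2.84) = 33600 m.

33600 m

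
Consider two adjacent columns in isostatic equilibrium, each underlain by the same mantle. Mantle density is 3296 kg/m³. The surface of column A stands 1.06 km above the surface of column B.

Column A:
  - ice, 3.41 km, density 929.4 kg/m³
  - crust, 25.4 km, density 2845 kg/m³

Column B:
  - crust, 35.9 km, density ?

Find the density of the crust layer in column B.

2850 kg/m³

Take the compensation level at the base of the deeper column (depth z_c below the surface of column A) and equate Σ ρ_i t_i down to z_c; mantle fills any gap and the z_c terms cancel.
Column A: 3.41×929.4 + 25.4×2845 + (z_c − 28.81)×3296
Column B: 1.06×0 + 35.9×ρ + (z_c − 1.06 − 35.9)×3296
The z_c×3296 term appears on both sides and cancels. Collect the known terms of each column as K = Σ(ρt)_known − 3296 × (depth of known layers): K_A = 75432.254 − 3296×28.81 = −19525.506; K_B = 0 − 3296×(1.06 + 35.9) = −121820.16.
Balance: K_A = K_B + 35.9×ρ, so ρ = (K_A − K_B)/35.9 = 102295/35.9 = 2850 kg/m³.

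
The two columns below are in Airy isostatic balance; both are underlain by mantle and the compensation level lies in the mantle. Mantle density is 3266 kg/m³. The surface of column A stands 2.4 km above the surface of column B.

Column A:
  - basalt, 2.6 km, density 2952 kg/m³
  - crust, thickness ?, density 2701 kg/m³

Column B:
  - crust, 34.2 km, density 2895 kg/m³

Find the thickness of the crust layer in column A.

34.9 km

Take the compensation level at the base of the deeper column (depth z_c below the surface of column A) and equate Σ ρ_i t_i down to z_c; mantle fills any gap and the z_c terms cancel.
Column A: 2.6×2952 + x×2701 + (z_c − 2.6 − x)×3266
Column B: 2.4×0 + 34.2×2895 + (z_c − 2.4 − 34.2)×3266
The z_c×3266 term appears on both sides and cancels. Collect the known terms of each column as K = Σ(ρt)_known − 3266 × (depth of known layers): K_A = 7675.2 − 3266×2.6 = −816.4; K_B = 99009 − 3266×(2.4 + 34.2) = −20526.6.
Balance: K_A − x×(3266 − 2701) = K_B, so x = (K_A − K_B)/(3266 − 2701) = 19710.2/565 = 34.9 km.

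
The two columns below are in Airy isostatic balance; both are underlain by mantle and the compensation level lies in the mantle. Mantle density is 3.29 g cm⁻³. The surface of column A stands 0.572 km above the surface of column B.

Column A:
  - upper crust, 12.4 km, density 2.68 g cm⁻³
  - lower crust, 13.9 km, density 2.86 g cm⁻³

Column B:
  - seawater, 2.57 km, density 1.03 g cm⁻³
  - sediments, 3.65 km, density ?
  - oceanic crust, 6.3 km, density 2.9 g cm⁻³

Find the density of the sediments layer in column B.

Take the compensation level at the base of the deeper column (depth z_c below the surface of column A) and equate Σ ρ_i t_i down to z_c; mantle fills any gap and the z_c terms cancel.
Column A: 12.4×2.68 + 13.9×2.86 + (z_c − 26.3)×3.29
Column B: 0.572×0 + 2.57×1.03 + 3.65×ρ + 6.3×2.9 + (z_c − 0.572 − 12.52)×3.29
The z_c×3.29 term appears on both sides and cancels. Collect the known terms of each column as K = Σ(ρt)_known − 3.29 × (depth of known layers): K_A = 72.986 − 3.29×26.3 = −13.541; K_B = 20.9171 − 3.29×(0.572 + 12.52) = −22.15558.
Balance: K_A = K_B + 3.65×ρ, so ρ = (K_A − K_B)/3.65 = 8.61458/3.65 = 2.36 g cm⁻³.

2.36 g cm⁻³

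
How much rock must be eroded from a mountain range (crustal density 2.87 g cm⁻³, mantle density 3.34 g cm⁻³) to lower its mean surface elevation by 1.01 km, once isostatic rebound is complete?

7.18 km

Net drop Δ = e − u = e − e ρ_c/ρ_m = e (ρ_m − ρ_c)/ρ_m.
e = Δ ρ_m/(ρ_m − ρ_c) = 1.01 km × 3.34/0.47 = 7.18 km.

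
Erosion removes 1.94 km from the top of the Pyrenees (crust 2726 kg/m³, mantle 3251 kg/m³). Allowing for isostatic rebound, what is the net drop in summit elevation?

0.313 km

Rebound u = e ρ_c/ρ_m = 1.94 km × 2726/3251 = 1.627 km.
Net surface drop = e − u = 1.94 km − 1.627 km = e (ρ_m − ρ_c)/ρ_m = 0.313 km.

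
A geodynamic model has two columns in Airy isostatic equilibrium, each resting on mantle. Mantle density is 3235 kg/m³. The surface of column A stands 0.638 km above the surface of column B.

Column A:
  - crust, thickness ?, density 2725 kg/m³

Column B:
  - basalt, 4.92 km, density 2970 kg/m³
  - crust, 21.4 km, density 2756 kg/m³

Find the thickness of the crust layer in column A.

Take the compensation level at the base of the deeper column (depth z_c below the surface of column A) and equate Σ ρ_i t_i down to z_c; mantle fills any gap and the z_c terms cancel.
Column A: x×2725 + (z_c − 0 − x)×3235
Column B: 0.638×0 + 4.92×2970 + 21.4×2756 + (z_c − 0.638 − 26.32)×3235
The z_c×3235 term appears on both sides and cancels. Collect the known terms of each column as K = Σ(ρt)_known − 3235 × (depth of known layers): K_A = 0 − 3235×0 = 0; K_B = 73590.8 − 3235×(0.638 + 26.32) = −13618.33.
Balance: K_A − x×(3235 − 2725) = K_B, so x = (K_A − K_B)/(3235 − 2725) = 13618.3/510 = 26.7 km.

26.7 km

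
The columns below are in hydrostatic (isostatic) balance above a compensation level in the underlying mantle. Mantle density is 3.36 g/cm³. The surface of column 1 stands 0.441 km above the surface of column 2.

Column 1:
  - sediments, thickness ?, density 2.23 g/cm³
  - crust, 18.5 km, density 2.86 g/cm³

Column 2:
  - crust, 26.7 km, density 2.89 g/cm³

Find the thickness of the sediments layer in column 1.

4.23 km

Take the compensation level at the base of the deeper column (depth z_c below the surface of column 1) and equate Σ ρ_i t_i down to z_c; mantle fills any gap and the z_c terms cancel.
Column 1: x×2.23 + 18.5×2.86 + (z_c − 18.5 − x)×3.36
Column 2: 0.441×0 + 26.7×2.89 + (z_c − 0.441 − 26.7)×3.36
The z_c×3.36 term appears on both sides and cancels. Collect the known terms of each column as K = Σ(ρt)_known − 3.36 × (depth of known layers): K_1 = 52.91 − 3.36×18.5 = −9.25; K_2 = 77.163 − 3.36×(0.441 + 26.7) = −14.03076.
Balance: K_1 − x×(3.36 − 2.23) = K_2, so x = (K_1 − K_2)/(3.36 − 2.23) = 4.78076/1.13 = 4.23 km.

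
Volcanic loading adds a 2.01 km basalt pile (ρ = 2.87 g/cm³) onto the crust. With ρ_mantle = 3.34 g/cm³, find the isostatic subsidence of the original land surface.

Subaerial loading: s = t ρ_load / ρ_m.
s = 2.01 km × 2.87/3.34 = 1.73 km.

1.73 km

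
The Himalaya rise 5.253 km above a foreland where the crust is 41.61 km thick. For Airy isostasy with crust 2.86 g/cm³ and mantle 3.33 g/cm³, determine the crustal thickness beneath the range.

78.8 km

Root depth r = h ρ_c / (ρ_m − ρ_c) = 5.253 km × 2.86 / 0.47 = 31.97 km.
Total thickness = T + h + r = 41.61 km + 5.253 km + 31.97 km = 78.8 km.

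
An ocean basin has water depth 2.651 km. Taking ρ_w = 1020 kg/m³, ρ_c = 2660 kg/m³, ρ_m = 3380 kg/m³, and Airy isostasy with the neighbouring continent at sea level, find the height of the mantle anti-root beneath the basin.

Equating mass per unit area of the two columns: replacing crust with seawater at the top is compensated by replacing crust with mantle at the base: d (ρ_c − ρ_w) = a (ρ_m − ρ_c).
a = d (ρ_c − ρ_w)/(ρ_m − ρ_c) = 2.651 km × 1640/720 = 6.04 km.

6.04 km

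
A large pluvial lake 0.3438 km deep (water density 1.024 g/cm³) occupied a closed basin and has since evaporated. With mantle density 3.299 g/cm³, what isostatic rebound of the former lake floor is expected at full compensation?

0.107 km

u = d ρ_w/ρ_m = 0.3438 km × 1.024/3.299 = 0.107 km.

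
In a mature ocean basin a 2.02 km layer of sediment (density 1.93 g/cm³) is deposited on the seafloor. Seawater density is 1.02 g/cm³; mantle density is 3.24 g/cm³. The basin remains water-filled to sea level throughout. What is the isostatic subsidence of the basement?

0.828 km

Submarine loading: the sediment displaces seawater, and the subsidence is in turn flooded, so s (ρ_m − ρ_w) = t (ρ_sed − ρ_w).
s = 2.02 km × (1.93 − 1.02) / (3.24 − 1.02) = 0.828 km.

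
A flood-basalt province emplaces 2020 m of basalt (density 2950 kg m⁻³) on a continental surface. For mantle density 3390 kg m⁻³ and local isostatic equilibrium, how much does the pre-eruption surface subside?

Subaerial loading: s = t ρ_load / ρ_m.
s = 2020 m × 2950/3390 = 1760 m.

1760 m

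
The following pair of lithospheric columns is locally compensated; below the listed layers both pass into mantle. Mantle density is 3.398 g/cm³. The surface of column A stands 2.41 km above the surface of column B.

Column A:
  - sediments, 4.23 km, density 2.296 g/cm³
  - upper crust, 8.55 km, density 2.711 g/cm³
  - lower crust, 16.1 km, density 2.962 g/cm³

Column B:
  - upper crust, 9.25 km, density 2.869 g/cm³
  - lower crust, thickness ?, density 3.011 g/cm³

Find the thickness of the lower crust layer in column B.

Take the compensation level at the base of the deeper column (depth z_c below the surface of column A) and equate Σ ρ_i t_i down to z_c; mantle fills any gap and the z_c terms cancel.
Column A: 4.23×2.296 + 8.55×2.711 + 16.1×2.962 + (z_c − 28.88)×3.398
Column B: 2.41×0 + 9.25×2.869 + x×3.011 + (z_c − 2.41 − 9.25 − x)×3.398
The z_c×3.398 term appears on both sides and cancels. Collect the known terms of each column as K = Σ(ρt)_known − 3.398 × (depth of known layers): K_A = 80.57933 − 3.398×28.88 = −17.55491; K_B = 26.53825 − 3.398×(2.41 + 9.25) = −13.08243.
Balance: K_A = K_B − x×(3.398 − 3.011), so x = (K_B − K_A)/(3.398 − 3.011) = 4.47248/0.387 = 11.6 km.

11.6 km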